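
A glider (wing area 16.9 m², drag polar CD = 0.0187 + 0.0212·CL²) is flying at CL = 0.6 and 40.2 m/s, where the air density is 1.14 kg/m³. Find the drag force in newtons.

CD = 0.0187 + 0.0212 × 0.6² = 0.02633
D = ½ρv²S·CD = ½ × 1.14 × 40.2² × 16.9 × 0.02633 = 410 N

D = 410 N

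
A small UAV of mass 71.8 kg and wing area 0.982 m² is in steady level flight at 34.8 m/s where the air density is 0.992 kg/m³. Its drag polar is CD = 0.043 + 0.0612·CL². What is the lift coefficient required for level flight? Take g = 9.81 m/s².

CL = 1.19

Level flight ⇒ L = W = m·g = 71.8 × 9.81 = 704.36 N.
Dynamic pressure q = 0.5 × 0.992 × 34.8² = 600.7 Pa.
CL = W/(q·S) = 704.36 / (600.7 × 0.982) = 1.194.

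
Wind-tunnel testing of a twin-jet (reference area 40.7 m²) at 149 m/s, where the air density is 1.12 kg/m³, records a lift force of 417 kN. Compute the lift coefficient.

CL = 0.824

From L = ½ρv²S·CL, rearranging gives CL = 2L/(ρv²S).
CL = 2 × 4.17×10^5 / (1.12 × 149² × 40.7) = 0.824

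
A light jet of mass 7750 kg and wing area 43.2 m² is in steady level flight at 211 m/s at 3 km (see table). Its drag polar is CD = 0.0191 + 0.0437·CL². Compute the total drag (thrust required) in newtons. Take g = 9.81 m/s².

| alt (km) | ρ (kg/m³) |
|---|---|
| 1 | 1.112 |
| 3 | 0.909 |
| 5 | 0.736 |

At 3 km, from the table: ρ = 0.909 kg/m³.
Weight W = mg = 7750 × 9.81 = 76028 N; in level flight L = W.
q = ½ρv² = ½ × 0.909 × 211² = 20230 Pa.
CL = W/(q·S) = 76028 / (20230 × 43.2) = 0.08697.
CD = 0.0191 + 0.0437 × 0.08697² = 0.01943.
D = q·S·CD = 20230 × 43.2 × 0.01943 = 16990 N

D = 17000 N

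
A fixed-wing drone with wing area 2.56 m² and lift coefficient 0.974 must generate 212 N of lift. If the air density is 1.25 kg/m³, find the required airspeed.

L = ½ρv²S·CL ⇒ v = √(2L/(ρ·S·CL))
v = √(2 × 212 / (1.25 × 2.56 × 0.974)) = √136 = 11.7 m/s

v = 11.7 m/s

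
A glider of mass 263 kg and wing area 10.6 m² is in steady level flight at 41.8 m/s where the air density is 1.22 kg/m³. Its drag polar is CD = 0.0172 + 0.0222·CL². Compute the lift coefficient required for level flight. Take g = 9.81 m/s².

Level flight ⇒ L = W = m·g = 263 × 9.81 = 2580 N.
Dynamic pressure q = 0.5 × 1.22 × 41.8² = 1066 Pa.
CL = W/(q·S) = 2580 / (1066 × 10.6) = 0.2284.

CL = 0.228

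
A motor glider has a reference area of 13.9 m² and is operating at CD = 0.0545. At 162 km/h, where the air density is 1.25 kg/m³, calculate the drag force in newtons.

D = 959 N

Convert speed: v = 162 km/h ÷ 3.6 = 45 m/s.
Dynamic pressure q = ½ρv² = ½ × 1.25 × 45² = 1266 Pa.
D = q·S·CD = 1266 × 13.9 × 0.0545 = 959 N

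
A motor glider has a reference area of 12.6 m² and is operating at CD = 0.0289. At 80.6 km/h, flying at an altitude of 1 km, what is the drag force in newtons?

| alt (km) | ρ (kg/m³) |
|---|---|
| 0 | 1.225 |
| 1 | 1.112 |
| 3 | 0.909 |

D = 101 N

At 1 km, from the table: ρ = 1.112 kg/m³.
Convert speed: v = 80.6 km/h ÷ 3.6 = 22.39 m/s.
Dynamic pressure q = ½ρv² = ½ × 1.112 × 22.39² = 278.7 Pa.
D = q·S·CD = 278.7 × 12.6 × 0.0289 = 101 N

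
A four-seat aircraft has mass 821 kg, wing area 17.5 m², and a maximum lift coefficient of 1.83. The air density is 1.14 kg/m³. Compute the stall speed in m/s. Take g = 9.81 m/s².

At stall, lift equals weight: L = W = m·g = 821 × 9.81 = 8054 N.
V_stall = √(2W/(ρ·S·CL,max)) = √(2 × 8054 / (1.14 × 17.5 × 1.83))
V_stall = √441.2 = 21 m/s

V_stall = 21 m/s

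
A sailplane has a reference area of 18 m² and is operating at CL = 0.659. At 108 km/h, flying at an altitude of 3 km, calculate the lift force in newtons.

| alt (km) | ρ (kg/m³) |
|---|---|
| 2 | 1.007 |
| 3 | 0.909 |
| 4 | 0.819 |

L = 4850 N

At 3 km, from the table: ρ = 0.909 kg/m³.
Convert speed: v = 108 km/h ÷ 3.6 = 30 m/s.
Dynamic pressure q = ½ρv² = ½ × 0.909 × 30² = 409.1 Pa.
L = q·S·CL = 409.1 × 18 × 0.659 = 4850 N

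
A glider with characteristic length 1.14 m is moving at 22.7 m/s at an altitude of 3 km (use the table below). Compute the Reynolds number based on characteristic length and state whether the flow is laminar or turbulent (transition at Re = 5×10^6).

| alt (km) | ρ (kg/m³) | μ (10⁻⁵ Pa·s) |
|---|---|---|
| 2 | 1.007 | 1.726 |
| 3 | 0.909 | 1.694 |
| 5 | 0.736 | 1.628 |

Re = 1.39×10^6 (laminar)

At 3 km, from the table: ρ = 0.909 kg/m³, μ = 1.694×10⁻⁵ Pa·s.
Re = ρ·v·c/μ = 0.909 × 22.7 × 1.14 / (1.694×10⁻⁵) = 1.39×10^6
Since 1.39×10^6 < 5×10^6, the flow is laminar.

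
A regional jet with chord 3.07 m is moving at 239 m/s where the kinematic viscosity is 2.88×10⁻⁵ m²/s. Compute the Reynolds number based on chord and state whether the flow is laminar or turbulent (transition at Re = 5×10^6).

Re = v·c/ν = 239 × 3.07 / (2.88×10⁻⁵) = 2.55×10^7
Since 2.55×10^7 > 5×10^6, the flow is turbulent.

Re = 2.55×10^7 (turbulent)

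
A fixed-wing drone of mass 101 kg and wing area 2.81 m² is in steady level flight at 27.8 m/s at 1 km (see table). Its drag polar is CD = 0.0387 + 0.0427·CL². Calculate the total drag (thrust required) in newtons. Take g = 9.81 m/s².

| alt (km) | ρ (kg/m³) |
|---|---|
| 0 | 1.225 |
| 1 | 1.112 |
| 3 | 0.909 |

D = 81.4 N

At 1 km, from the table: ρ = 1.112 kg/m³.
In steady level flight, lift balances weight: W = mg = 101 × 9.81 = 990.81 N.
q = ½ρv² = ½ × 1.112 × 27.8² = 429.7 Pa.
Required CL = L/(qS) = 990.81/(429.7·2.81) = 0.8206.
CD = 0.0387 + 0.0427 × 0.8206² = 0.06745.
D = q·S·CD = 429.7 × 2.81 × 0.06745 = 81.45 N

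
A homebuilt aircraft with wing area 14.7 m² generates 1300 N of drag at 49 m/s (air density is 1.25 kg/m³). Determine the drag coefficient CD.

From D = ½ρv²S·CD, rearranging gives CD = 2D/(ρv²S).
CD = 2 × 1300 / (1.25 × 49² × 14.7) = 0.0589

CD = 0.0589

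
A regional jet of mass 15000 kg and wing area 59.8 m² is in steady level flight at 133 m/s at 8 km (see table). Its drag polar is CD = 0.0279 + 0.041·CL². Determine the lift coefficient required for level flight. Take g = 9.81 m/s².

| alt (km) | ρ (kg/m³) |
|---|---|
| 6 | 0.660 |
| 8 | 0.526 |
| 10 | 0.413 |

CL = 0.529

At 8 km, from the table: ρ = 0.526 kg/m³.
Weight W = mg = 15000 × 9.81 = 1.4715×10^5 N; in level flight L = W.
Dynamic pressure q = 0.5 × 0.526 × 133² = 4652 Pa.
Required CL = L/(qS) = 1.4715×10^5/(4652·59.8) = 0.5289.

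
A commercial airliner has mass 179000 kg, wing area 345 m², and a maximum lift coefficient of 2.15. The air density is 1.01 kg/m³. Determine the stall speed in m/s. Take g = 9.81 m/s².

V_stall = 68.5 m/s

Weight W = mg = 179000 × 9.81 = 1.756×10^6 N.
V_stall = √(2W/(ρ·S·CL,max)) = √(2 × 1.756×10^6 / (1.01 × 345 × 2.15))
V_stall = √4688 = 68.5 m/s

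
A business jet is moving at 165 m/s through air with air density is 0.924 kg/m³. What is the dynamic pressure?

q = ½ρv² = ½ × 0.924 × 165² = 12600 Pa

q = 12600 Pa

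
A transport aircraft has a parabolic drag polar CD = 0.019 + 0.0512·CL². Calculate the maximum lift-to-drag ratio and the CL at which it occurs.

For CD = CD0 + K·CL², (L/D)max occurs at CL* = √(CD0/K) and equals 1/(2√(K·CD0)).
(L/D)max = 1/(2√(0.0512 × 0.019)) = 1/(2 × 0.03119) = 16
CL* = √(0.019/0.0512) = 0.609

(L/D)max = 16, at CL = 0.609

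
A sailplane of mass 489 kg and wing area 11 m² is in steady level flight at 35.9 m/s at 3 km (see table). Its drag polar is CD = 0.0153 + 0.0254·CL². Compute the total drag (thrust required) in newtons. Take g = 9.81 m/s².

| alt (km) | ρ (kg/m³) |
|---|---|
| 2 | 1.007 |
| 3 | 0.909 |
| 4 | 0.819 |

At 3 km, from the table: ρ = 0.909 kg/m³.
In steady level flight, lift balances weight: W = mg = 489 × 9.81 = 4797.1 N.
q = ½ρv² = ½ × 0.909 × 35.9² = 585.8 Pa.
CL = W/(q·S) = 4797.1 / (585.8 × 11) = 0.7445.
CD = 0.0153 + 0.0254 × 0.7445² = 0.02938.
D = q·S·CD = 585.8 × 11 × 0.02938 = 189.3 N

D = 189 N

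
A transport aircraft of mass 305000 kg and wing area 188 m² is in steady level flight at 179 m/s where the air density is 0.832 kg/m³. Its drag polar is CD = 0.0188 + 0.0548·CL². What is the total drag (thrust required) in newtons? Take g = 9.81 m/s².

In steady level flight, lift balances weight: W = mg = 305000 × 9.81 = 2.992×10^6 N.
q = ½ρv² = ½ × 0.832 × 179² = 13330 Pa.
CL = 2W/(ρv²S) = 2×2.992×10^6/(0.832×179²×188) = 1.194.
CD = 0.0188 + 0.0548 × 1.194² = 0.09693.
D = q·S·CD = 13330 × 188 × 0.09693 = 2.429×10^5 N

D = 2.43×10^5 N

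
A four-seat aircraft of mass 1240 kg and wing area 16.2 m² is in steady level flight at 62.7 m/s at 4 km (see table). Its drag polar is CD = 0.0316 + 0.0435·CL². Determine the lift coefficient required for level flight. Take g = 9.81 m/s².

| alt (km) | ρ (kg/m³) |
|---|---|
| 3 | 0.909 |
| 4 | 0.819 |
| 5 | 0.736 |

CL = 0.466

At 4 km, from the table: ρ = 0.819 kg/m³.
Level flight ⇒ L = W = m·g = 1240 × 9.81 = 12164 N.
q = ½ρv² = ½ × 0.819 × 62.7² = 1610 Pa.
CL = 2W/(ρv²S) = 2×12164/(0.819×62.7²×16.2) = 0.4664.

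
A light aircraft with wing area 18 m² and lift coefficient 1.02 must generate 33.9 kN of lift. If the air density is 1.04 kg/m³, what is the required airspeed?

v = 59.6 m/s

L = ½ρv²S·CL ⇒ v = √(2L/(ρ·S·CL))
v = √(2 × 33900 / (1.04 × 18 × 1.02)) = √3551 = 59.6 m/s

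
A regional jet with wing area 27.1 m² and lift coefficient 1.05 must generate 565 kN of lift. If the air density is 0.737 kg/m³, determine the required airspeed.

L = ½ρv²S·CL ⇒ v = √(2L/(ρ·S·CL))
v = √(2 × 5.65×10^5 / (0.737 × 27.1 × 1.05)) = √53880 = 232 m/s

v = 232 m/s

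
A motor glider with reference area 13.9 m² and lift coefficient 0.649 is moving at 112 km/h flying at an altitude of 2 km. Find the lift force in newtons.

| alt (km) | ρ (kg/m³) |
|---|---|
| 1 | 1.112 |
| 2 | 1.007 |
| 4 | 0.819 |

At 2 km, from the table: ρ = 1.007 kg/m³.
Convert speed: v = 112 km/h ÷ 3.6 = 31.11 m/s.
L = ½ρv²S·CL = ½ × 1.007 × 31.11² × 13.9 × 0.649 = 4400 N

L = 4400 N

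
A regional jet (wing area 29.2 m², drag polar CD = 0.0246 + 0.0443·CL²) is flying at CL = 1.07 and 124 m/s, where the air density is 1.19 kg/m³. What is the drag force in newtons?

CD = 0.0246 + 0.0443 × 1.07² = 0.07532
D = ½ρv²S·CD = ½ × 1.19 × 124² × 29.2 × 0.07532 = 20100 N

D = 20100 N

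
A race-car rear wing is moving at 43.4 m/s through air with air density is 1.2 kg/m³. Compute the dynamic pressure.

q = 1130 Pa

q = ½ρv² = ½ × 1.2 × 43.4² = 1130 Pa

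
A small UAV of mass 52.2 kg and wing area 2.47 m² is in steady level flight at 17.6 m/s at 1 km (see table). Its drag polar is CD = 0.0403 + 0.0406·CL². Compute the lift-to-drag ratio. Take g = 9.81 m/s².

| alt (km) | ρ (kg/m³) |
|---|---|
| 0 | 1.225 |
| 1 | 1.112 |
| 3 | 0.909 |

L/D = 12.1

At 1 km, from the table: ρ = 1.112 kg/m³.
Level flight ⇒ L = W = m·g = 52.2 × 9.81 = 512.08 N.
q = ½ρv² = ½ × 1.112 × 17.6² = 172.2 Pa.
CL = W/(q·S) = 512.08 / (172.2 × 2.47) = 1.204.
CD = 0.0403 + 0.0406 × 1.204² = 0.09913.
L/D = CL/CD = 1.204 / 0.09913 = 12.1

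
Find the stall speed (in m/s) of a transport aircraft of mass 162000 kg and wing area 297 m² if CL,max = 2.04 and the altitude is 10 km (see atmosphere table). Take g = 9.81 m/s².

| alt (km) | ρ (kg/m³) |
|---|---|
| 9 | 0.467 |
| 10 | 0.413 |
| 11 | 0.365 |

At 10 km, from the table: ρ = 0.413 kg/m³.
At stall, lift equals weight: L = W = m·g = 162000 × 9.81 = 1.589×10^6 N.
V_stall = √(2W/(ρ·S·CL,max)) = √(2 × 1.589×10^6 / (0.413 × 297 × 2.04))
V_stall = √12700 = 113 m/s

V_stall = 113 m/s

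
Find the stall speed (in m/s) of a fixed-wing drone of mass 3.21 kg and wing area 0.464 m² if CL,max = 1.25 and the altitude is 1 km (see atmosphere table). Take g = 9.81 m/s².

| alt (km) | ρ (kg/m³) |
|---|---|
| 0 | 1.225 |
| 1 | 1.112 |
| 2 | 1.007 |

V_stall = 9.88 m/s

At 1 km, from the table: ρ = 1.112 kg/m³.
At stall, lift equals weight: L = W = m·g = 3.21 × 9.81 = 31.49 N.
From L = ½ρV²S·CL,max = W: V_stall = √(2W/(ρSCL,max)) = √(2·31.49/(1.112·0.464·1.25))
V_stall = √97.65 = 9.88 m/s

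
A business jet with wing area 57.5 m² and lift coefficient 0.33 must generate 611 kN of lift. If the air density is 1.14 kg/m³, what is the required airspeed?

v = 238 m/s

L = ½ρv²S·CL ⇒ v = √(2L/(ρ·S·CL))
v = √(2 × 6.11×10^5 / (1.14 × 57.5 × 0.33)) = √56490 = 238 m/s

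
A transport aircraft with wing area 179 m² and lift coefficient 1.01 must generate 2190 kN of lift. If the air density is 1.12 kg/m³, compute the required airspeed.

L = ½ρv²S·CL ⇒ v = √(2L/(ρ·S·CL))
v = √(2 × 2.19×10^6 / (1.12 × 179 × 1.01)) = √21630 = 147 m/s

v = 147 m/s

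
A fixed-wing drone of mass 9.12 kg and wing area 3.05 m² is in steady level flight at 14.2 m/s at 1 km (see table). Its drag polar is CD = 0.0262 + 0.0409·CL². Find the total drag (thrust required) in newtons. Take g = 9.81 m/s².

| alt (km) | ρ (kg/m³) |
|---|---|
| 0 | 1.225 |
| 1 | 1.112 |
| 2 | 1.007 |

At 1 km, from the table: ρ = 1.112 kg/m³.
Weight W = mg = 9.12 × 9.81 = 89.467 N; in level flight L = W.
q = ½ρv² = ½ × 1.112 × 14.2² = 112.1 Pa.
CL = 2W/(ρv²S) = 2×89.467/(1.112×14.2²×3.05) = 0.2616.
CD = 0.0262 + 0.0409 × 0.2616² = 0.029.
D = q·S·CD = 112.1 × 3.05 × 0.029 = 9.916 N

D = 9.92 N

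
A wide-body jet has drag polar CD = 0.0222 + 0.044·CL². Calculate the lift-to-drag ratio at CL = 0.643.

CD = 0.0222 + 0.044 × 0.643² = 0.04039
L/D = CL/CD = 0.643 / 0.04039 = 15.9

L/D = 15.9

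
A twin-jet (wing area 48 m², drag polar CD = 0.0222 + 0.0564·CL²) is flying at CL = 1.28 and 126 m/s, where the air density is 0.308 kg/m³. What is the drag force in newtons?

CD = 0.0222 + 0.0564 × 1.28² = 0.1146
D = ½ρv²S·CD = ½ × 0.308 × 126² × 48 × 0.1146 = 13400 N

D = 13400 N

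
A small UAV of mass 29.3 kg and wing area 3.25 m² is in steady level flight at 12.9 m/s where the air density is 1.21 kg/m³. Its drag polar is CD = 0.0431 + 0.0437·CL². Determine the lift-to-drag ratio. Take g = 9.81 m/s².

Level flight ⇒ L = W = m·g = 29.3 × 9.81 = 287.43 N.
q = ½ρv² = ½ × 1.21 × 12.9² = 100.7 Pa.
Required CL = L/(qS) = 287.43/(100.7·3.25) = 0.8785.
CD = 0.0431 + 0.0437 × 0.8785² = 0.07682.
L/D = CL/CD = 0.8785 / 0.07682 = 11.4

L/D = 11.4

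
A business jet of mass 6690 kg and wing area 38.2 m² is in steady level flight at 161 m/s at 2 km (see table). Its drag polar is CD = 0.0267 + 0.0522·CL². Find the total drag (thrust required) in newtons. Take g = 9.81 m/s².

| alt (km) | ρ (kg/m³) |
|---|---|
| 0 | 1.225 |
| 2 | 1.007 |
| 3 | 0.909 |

At 2 km, from the table: ρ = 1.007 kg/m³.
Level flight ⇒ L = W = m·g = 6690 × 9.81 = 65629 N.
Dynamic pressure q = 0.5 × 1.007 × 161² = 13050 Pa.
CL = W/(q·S) = 65629 / (13050 × 38.2) = 0.1316.
CD = 0.0267 + 0.0522 × 0.1316² = 0.0276.
D = q·S·CD = 13050 × 38.2 × 0.0276 = 13760 N

D = 13800 N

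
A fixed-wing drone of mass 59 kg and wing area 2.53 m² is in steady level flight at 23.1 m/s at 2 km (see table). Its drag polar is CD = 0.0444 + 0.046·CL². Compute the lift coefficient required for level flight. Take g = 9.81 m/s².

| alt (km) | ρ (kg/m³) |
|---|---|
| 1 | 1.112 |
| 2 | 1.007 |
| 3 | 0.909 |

CL = 0.851

At 2 km, from the table: ρ = 1.007 kg/m³.
Level flight ⇒ L = W = m·g = 59 × 9.81 = 578.79 N.
q = ½ρv² = ½ × 1.007 × 23.1² = 268.7 Pa.
Required CL = L/(qS) = 578.79/(268.7·2.53) = 0.8515.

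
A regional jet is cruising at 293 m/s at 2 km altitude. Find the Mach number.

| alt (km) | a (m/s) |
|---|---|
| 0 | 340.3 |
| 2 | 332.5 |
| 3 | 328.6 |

M = 0.881

At 2 km, from the table: a = 332.5 m/s.
M = v/a = 293 / 332.5 = 0.881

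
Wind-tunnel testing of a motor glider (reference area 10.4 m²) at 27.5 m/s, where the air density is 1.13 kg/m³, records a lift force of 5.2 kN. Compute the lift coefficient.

From L = ½ρv²S·CL, rearranging gives CL = 2L/(ρv²S).
CL = 2 × 5200 / (1.13 × 27.5² × 10.4) = 1.17

CL = 1.17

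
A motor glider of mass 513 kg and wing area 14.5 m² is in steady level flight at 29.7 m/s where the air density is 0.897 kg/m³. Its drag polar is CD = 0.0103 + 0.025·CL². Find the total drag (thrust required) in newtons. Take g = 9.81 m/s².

D = 169 N

Weight W = mg = 513 × 9.81 = 5032.5 N; in level flight L = W.
q = ½ρv² = ½ × 0.897 × 29.7² = 395.6 Pa.
CL = 2W/(ρv²S) = 2×5032.5/(0.897×29.7²×14.5) = 0.8773.
CD = 0.0103 + 0.025 × 0.8773² = 0.02954.
D = q·S·CD = 395.6 × 14.5 × 0.02954 = 169.5 N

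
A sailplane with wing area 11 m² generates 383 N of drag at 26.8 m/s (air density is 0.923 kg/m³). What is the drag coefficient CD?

From D = ½ρv²S·CD, rearranging gives CD = 2D/(ρv²S).
CD = 2 × 383 / (0.923 × 26.8² × 11) = 0.105

CD = 0.105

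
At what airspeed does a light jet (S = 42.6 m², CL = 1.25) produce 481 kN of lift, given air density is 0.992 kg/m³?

v = 135 m/s

L = ½ρv²S·CL ⇒ v = √(2L/(ρ·S·CL))
v = √(2 × 4.81×10^5 / (0.992 × 42.6 × 1.25)) = √18210 = 135 m/s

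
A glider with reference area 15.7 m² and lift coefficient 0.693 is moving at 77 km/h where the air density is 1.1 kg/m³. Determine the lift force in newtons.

Convert speed: v = 77 km/h ÷ 3.6 = 21.39 m/s.
Dynamic pressure q = ½ρv² = ½ × 1.1 × 21.39² = 251.6 Pa.
L = q·S·CL = 251.6 × 15.7 × 0.693 = 2740 N

L = 2740 N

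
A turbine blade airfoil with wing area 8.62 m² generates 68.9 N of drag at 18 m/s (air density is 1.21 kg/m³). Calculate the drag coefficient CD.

From D = ½ρv²S·CD, rearranging gives CD = 2D/(ρv²S).
CD = 2 × 68.9 / (1.21 × 18² × 8.62) = 0.0408

CD = 0.0408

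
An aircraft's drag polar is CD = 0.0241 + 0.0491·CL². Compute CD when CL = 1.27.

CD = 0.103

CD = 0.0241 + 0.0491 × 1.27² = 0.0241 + 0.07919 = 0.103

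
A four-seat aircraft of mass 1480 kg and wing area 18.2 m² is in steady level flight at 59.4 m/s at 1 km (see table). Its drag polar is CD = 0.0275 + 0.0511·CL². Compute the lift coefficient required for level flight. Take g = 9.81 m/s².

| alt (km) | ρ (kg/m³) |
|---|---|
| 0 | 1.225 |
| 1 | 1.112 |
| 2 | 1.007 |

CL = 0.407

At 1 km, from the table: ρ = 1.112 kg/m³.
Level flight ⇒ L = W = m·g = 1480 × 9.81 = 14519 N.
Dynamic pressure q = 0.5 × 1.112 × 59.4² = 1962 Pa.
Required CL = L/(qS) = 14519/(1962·18.2) = 0.4066.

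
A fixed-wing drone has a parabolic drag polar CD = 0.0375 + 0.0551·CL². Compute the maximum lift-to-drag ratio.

(L/D)max = 11

For CD = CD0 + K·CL², (L/D)max occurs at CL* = √(CD0/K) and equals 1/(2√(K·CD0)).
(L/D)max = 1/(2√(0.0551 × 0.0375)) = 1/(2 × 0.04546) = 11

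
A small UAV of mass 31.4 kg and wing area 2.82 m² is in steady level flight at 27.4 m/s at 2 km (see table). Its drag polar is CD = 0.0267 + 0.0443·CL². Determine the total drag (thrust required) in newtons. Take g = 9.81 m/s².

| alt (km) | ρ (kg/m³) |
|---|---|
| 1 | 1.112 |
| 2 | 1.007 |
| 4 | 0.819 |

D = 32.4 N

At 2 km, from the table: ρ = 1.007 kg/m³.
Level flight ⇒ L = W = m·g = 31.4 × 9.81 = 308.03 N.
q = ½ρv² = ½ × 1.007 × 27.4² = 378 Pa.
CL = W/(q·S) = 308.03 / (378 × 2.82) = 0.289.
CD = 0.0267 + 0.0443 × 0.289² = 0.0304.
D = q·S·CD = 378 × 2.82 × 0.0304 = 32.4 N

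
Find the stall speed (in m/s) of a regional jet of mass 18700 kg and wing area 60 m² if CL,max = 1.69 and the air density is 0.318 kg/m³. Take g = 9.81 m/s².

V_stall = 107 m/s

Stall occurs when L = W at CL,max. W = mg = 18700 × 9.81 = 1.834×10^5 N.
V_stall = √(2W/(ρ·S·CL,max)) = √(2 × 1.834×10^5 / (0.318 × 60 × 1.69))
V_stall = √11380 = 107 m/s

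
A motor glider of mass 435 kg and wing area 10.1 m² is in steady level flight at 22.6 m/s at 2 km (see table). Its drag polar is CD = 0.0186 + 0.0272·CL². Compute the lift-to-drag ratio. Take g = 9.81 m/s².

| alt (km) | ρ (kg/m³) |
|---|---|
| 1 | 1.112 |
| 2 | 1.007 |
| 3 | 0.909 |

L/D = 17.9

At 2 km, from the table: ρ = 1.007 kg/m³.
Weight W = mg = 435 × 9.81 = 4267.4 N; in level flight L = W.
Dynamic pressure q = 0.5 × 1.007 × 22.6² = 257.2 Pa.
CL = 2W/(ρv²S) = 2×4267.4/(1.007×22.6²×10.1) = 1.643.
CD = 0.0186 + 0.0272 × 1.643² = 0.09202.
L/D = CL/CD = 1.643 / 0.09202 = 17.9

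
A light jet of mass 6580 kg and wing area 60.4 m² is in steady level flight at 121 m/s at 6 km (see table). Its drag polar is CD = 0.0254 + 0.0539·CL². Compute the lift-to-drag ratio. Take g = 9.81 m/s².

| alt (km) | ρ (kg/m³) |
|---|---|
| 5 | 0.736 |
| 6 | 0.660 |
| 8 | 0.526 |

L/D = 7.89

At 6 km, from the table: ρ = 0.660 kg/m³.
Weight W = mg = 6580 × 9.81 = 64550 N; in level flight L = W.
Dynamic pressure q = 0.5 × 0.66 × 121² = 4832 Pa.
Required CL = L/(qS) = 64550/(4832·60.4) = 0.2212.
CD = 0.0254 + 0.0539 × 0.2212² = 0.02804.
L/D = CL/CD = 0.2212 / 0.02804 = 7.89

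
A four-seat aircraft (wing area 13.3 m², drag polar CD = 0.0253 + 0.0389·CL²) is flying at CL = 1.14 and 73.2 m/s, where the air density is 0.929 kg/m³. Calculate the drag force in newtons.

CD = 0.0253 + 0.0389 × 1.14² = 0.07585
D = ½ρv²S·CD = ½ × 0.929 × 73.2² × 13.3 × 0.07585 = 2510 N

D = 2510 N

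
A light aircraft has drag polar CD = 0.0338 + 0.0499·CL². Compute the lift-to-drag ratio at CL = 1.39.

CD = 0.0338 + 0.0499 × 1.39² = 0.1302
L/D = CL/CD = 1.39 / 0.1302 = 10.7

L/D = 10.7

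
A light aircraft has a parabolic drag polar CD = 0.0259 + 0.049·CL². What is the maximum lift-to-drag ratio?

For CD = CD0 + K·CL², (L/D)max occurs at CL* = √(CD0/K) and equals 1/(2√(K·CD0)).
(L/D)max = 1/(2√(0.049 × 0.0259)) = 1/(2 × 0.03562) = 14

(L/D)max = 14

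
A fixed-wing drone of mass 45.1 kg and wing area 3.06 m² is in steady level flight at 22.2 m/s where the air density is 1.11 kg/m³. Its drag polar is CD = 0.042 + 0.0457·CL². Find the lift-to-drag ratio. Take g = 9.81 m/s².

L/D = 9.65

Level flight ⇒ L = W = m·g = 45.1 × 9.81 = 442.43 N.
q = ½ρv² = ½ × 1.11 × 22.2² = 273.5 Pa.
CL = W/(q·S) = 442.43 / (273.5 × 3.06) = 0.5286.
CD = 0.042 + 0.0457 × 0.5286² = 0.05477.
L/D = CL/CD = 0.5286 / 0.05477 = 9.65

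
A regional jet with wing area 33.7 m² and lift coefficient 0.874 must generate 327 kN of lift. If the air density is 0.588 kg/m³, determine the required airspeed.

L = ½ρv²S·CL ⇒ v = √(2L/(ρ·S·CL))
v = √(2 × 3.27×10^5 / (0.588 × 33.7 × 0.874)) = √37760 = 194 m/s

v = 194 m/s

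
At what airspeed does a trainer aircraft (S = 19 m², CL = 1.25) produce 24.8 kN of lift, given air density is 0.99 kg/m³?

L = ½ρv²S·CL ⇒ v = √(2L/(ρ·S·CL))
v = √(2 × 24800 / (0.99 × 19 × 1.25)) = √2110 = 45.9 m/s

v = 45.9 m/s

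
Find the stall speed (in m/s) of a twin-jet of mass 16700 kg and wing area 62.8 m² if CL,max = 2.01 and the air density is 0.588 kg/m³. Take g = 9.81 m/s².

V_stall = 66.4 m/s

At stall, lift equals weight: L = W = m·g = 16700 × 9.81 = 1.638×10^5 N.
V_stall = √(2W/(ρ·S·CL,max)) = √(2 × 1.638×10^5 / (0.588 × 62.8 × 2.01))
V_stall = √4415 = 66.4 m/s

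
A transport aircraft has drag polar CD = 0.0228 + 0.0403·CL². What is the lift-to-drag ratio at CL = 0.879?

L/D = 16.3

CD = 0.0228 + 0.0403 × 0.879² = 0.05394
L/D = CL/CD = 0.879 / 0.05394 = 16.3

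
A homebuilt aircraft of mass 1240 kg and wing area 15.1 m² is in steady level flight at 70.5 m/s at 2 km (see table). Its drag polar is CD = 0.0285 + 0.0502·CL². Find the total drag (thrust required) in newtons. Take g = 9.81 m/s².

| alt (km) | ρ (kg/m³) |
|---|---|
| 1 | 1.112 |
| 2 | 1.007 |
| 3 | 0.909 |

At 2 km, from the table: ρ = 1.007 kg/m³.
Weight W = mg = 1240 × 9.81 = 12164 N; in level flight L = W.
Dynamic pressure q = 0.5 × 1.007 × 70.5² = 2503 Pa.
Required CL = L/(qS) = 12164/(2503·15.1) = 0.3219.
CD = 0.0285 + 0.0502 × 0.3219² = 0.0337.
D = q·S·CD = 2503 × 15.1 × 0.0337 = 1274 N

D = 1270 N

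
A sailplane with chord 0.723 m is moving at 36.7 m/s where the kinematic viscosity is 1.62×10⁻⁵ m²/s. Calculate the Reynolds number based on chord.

Re = v·c/ν = 36.7 × 0.723 / (1.62×10⁻⁵) = 1.64×10^6

Re = 1.64×10^6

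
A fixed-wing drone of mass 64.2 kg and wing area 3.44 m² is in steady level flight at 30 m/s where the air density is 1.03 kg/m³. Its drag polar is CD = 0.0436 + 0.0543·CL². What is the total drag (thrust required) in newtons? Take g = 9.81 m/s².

D = 83 N

Level flight ⇒ L = W = m·g = 64.2 × 9.81 = 629.8 N.
Dynamic pressure q = 0.5 × 1.03 × 30² = 463.5 Pa.
CL = 2W/(ρv²S) = 2×629.8/(1.03×30²×3.44) = 0.395.
CD = 0.0436 + 0.0543 × 0.395² = 0.05207.
D = q·S·CD = 463.5 × 3.44 × 0.05207 = 83.03 N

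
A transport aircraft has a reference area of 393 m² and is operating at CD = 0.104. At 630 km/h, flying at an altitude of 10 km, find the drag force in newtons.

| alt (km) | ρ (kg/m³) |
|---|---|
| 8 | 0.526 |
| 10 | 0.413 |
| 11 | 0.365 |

At 10 km, from the table: ρ = 0.413 kg/m³.
Convert speed: v = 630 km/h ÷ 3.6 = 175 m/s.
Dynamic pressure q = ½ρv² = ½ × 0.413 × 175² = 6324 Pa.
D = q·S·CD = 6324 × 393 × 0.104 = 2.58×10^5 N ≈ 258 kN

D = 2.58×10^5 N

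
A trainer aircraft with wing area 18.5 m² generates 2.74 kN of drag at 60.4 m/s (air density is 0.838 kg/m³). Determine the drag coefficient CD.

From D = ½ρv²S·CD, rearranging gives CD = 2D/(ρv²S).
CD = 2 × 2740 / (0.838 × 60.4² × 18.5) = 0.0969

CD = 0.0969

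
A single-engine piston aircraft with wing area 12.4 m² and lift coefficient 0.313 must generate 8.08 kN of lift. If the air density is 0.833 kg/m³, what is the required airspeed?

v = 70.7 m/s

L = ½ρv²S·CL ⇒ v = √(2L/(ρ·S·CL))
v = √(2 × 8080 / (0.833 × 12.4 × 0.313)) = √4998 = 70.7 m/s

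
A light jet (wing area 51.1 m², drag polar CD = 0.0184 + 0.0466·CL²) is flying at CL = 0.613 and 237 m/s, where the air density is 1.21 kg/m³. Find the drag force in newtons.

CD = 0.0184 + 0.0466 × 0.613² = 0.03591
D = ½ρv²S·CD = ½ × 1.21 × 237² × 51.1 × 0.03591 = 62400 N

D = 62400 N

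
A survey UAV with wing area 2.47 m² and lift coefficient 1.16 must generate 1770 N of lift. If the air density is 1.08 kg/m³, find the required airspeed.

L = ½ρv²S·CL ⇒ v = √(2L/(ρ·S·CL))
v = √(2 × 1770 / (1.08 × 2.47 × 1.16)) = √1144 = 33.8 m/s

v = 33.8 m/s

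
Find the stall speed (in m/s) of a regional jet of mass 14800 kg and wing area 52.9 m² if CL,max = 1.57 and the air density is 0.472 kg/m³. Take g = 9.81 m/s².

At stall, lift equals weight: L = W = m·g = 14800 × 9.81 = 1.452×10^5 N.
From L = ½ρV²S·CL,max = W: V_stall = √(2W/(ρSCL,max)) = √(2·1.452×10^5/(0.472·52.9·1.57))
V_stall = √7407 = 86.1 m/s

V_stall = 86.1 m/s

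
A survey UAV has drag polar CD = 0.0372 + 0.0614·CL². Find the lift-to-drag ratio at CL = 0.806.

L/D = 10.5

CD = 0.0372 + 0.0614 × 0.806² = 0.07709
L/D = CL/CD = 0.806 / 0.07709 = 10.5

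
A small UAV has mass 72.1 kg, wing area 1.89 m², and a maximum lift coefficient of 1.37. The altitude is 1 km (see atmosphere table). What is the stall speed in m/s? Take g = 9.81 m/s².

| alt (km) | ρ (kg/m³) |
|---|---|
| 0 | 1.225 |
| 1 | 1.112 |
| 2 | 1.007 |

At 1 km, from the table: ρ = 1.112 kg/m³.
Stall occurs when L = W at CL,max. W = mg = 72.1 × 9.81 = 707.3 N.
V_stall = √(2W/(ρ·S·CL,max)) = √(2 × 707.3 / (1.112 × 1.89 × 1.37))
V_stall = √491.3 = 22.2 m/s

V_stall = 22.2 m/s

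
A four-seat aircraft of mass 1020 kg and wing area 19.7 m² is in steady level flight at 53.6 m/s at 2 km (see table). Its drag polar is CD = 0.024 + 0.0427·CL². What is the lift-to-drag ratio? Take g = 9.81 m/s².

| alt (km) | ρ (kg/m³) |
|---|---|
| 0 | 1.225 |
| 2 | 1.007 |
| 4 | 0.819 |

L/D = 12

At 2 km, from the table: ρ = 1.007 kg/m³.
In steady level flight, lift balances weight: W = mg = 1020 × 9.81 = 10006 N.
Dynamic pressure q = 0.5 × 1.007 × 53.6² = 1447 Pa.
CL = W/(q·S) = 10006 / (1447 × 19.7) = 0.3511.
CD = 0.024 + 0.0427 × 0.3511² = 0.02926.
L/D = CL/CD = 0.3511 / 0.02926 = 12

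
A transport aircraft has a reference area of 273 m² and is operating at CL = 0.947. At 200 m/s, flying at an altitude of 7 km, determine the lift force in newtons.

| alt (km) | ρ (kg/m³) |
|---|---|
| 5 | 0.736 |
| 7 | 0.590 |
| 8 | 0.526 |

L = 3.05×10^6 N

At 7 km, from the table: ρ = 0.590 kg/m³.
Dynamic pressure q = ½ρv² = ½ × 0.59 × 200² = 11800 Pa.
L = q·S·CL = 11800 × 273 × 0.947 = 3.05×10^6 N ≈ 3050 kN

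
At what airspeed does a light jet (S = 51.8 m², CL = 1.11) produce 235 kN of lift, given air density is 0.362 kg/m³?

L = ½ρv²S·CL ⇒ v = √(2L/(ρ·S·CL))
v = √(2 × 2.35×10^5 / (0.362 × 51.8 × 1.11)) = √22580 = 150 m/s

v = 150 m/s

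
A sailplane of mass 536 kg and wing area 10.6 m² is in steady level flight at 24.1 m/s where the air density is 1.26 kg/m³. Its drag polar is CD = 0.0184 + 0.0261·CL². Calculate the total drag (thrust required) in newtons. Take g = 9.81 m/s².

D = 257 N

Level flight ⇒ L = W = m·g = 536 × 9.81 = 5258.2 N.
q = ½ρv² = ½ × 1.26 × 24.1² = 365.9 Pa.
CL = 2W/(ρv²S) = 2×5258.2/(1.26×24.1²×10.6) = 1.356.
CD = 0.0184 + 0.0261 × 1.356² = 0.06637.
D = q·S·CD = 365.9 × 10.6 × 0.06637 = 257.4 N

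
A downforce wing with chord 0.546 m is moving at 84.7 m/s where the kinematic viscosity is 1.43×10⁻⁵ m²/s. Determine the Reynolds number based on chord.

Re = v·c/ν = 84.7 × 0.546 / (1.43×10⁻⁵) = 3.23×10^6

Re = 3.23×10^6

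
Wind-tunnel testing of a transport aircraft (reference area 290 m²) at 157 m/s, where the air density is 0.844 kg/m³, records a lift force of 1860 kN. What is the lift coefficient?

From L = ½ρv²S·CL, rearranging gives CL = 2L/(ρv²S).
CL = 2 × 1.86×10^6 / (0.844 × 157² × 290) = 0.617

CL = 0.617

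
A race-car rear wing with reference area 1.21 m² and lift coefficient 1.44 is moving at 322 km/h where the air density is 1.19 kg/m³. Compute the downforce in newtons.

Convert speed: v = 322 km/h ÷ 3.6 = 89.44 m/s.
Dynamic pressure q = ½ρv² = ½ × 1.19 × 89.44² = 4760 Pa.
L = q·S·CL = 4760 × 1.21 × 1.44 = 8290 N ≈ 8.29 kN

L = 8290 N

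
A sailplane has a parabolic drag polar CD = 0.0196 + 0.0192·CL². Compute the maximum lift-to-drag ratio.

(L/D)max = 25.8

For CD = CD0 + K·CL², (L/D)max occurs at CL* = √(CD0/K) and equals 1/(2√(K·CD0)).
(L/D)max = 1/(2√(0.0192 × 0.0196)) = 1/(2 × 0.0194) = 25.8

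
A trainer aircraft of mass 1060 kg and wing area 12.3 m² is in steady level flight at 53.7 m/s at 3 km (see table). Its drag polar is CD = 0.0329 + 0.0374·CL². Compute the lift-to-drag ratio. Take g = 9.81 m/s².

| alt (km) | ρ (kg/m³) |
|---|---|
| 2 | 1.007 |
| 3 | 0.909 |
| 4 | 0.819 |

L/D = 13.3

At 3 km, from the table: ρ = 0.909 kg/m³.
Level flight ⇒ L = W = m·g = 1060 × 9.81 = 10399 N.
Dynamic pressure q = 0.5 × 0.909 × 53.7² = 1311 Pa.
CL = 2W/(ρv²S) = 2×10399/(0.909×53.7²×12.3) = 0.645.
CD = 0.0329 + 0.0374 × 0.645² = 0.04846.
L/D = CL/CD = 0.645 / 0.04846 = 13.3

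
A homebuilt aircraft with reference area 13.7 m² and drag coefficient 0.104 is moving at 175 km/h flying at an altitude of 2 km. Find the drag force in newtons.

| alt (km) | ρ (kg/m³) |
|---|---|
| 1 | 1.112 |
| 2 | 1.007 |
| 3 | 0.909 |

D = 1700 N

At 2 km, from the table: ρ = 1.007 kg/m³.
Convert speed: v = 175 km/h ÷ 3.6 = 48.61 m/s.
Dynamic pressure q = ½ρv² = ½ × 1.007 × 48.61² = 1190 Pa.
D = q·S·CD = 1190 × 13.7 × 0.104 = 1700 N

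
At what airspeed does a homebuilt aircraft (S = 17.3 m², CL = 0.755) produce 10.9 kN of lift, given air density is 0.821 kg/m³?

v = 45.1 m/s

L = ½ρv²S·CL ⇒ v = √(2L/(ρ·S·CL))
v = √(2 × 10900 / (0.821 × 17.3 × 0.755)) = √2033 = 45.1 m/s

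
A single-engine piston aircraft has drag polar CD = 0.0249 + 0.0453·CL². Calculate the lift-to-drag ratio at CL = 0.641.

CD = 0.0249 + 0.0453 × 0.641² = 0.04351
L/D = CL/CD = 0.641 / 0.04351 = 14.7

L/D = 14.7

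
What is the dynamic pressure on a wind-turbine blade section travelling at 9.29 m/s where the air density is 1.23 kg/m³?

q = 53.1 Pa

q = ½ρv² = ½ × 1.23 × 9.29² = 53.1 Pa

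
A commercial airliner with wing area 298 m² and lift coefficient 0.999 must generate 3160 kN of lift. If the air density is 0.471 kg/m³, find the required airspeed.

L = ½ρv²S·CL ⇒ v = √(2L/(ρ·S·CL))
v = √(2 × 3.16×10^6 / (0.471 × 298 × 0.999)) = √45070 = 212 m/s

v = 212 m/s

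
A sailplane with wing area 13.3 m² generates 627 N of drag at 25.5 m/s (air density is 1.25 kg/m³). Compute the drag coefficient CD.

CD = 0.116

From D = ½ρv²S·CD, rearranging gives CD = 2D/(ρv²S).
CD = 2 × 627 / (1.25 × 25.5² × 13.3) = 0.116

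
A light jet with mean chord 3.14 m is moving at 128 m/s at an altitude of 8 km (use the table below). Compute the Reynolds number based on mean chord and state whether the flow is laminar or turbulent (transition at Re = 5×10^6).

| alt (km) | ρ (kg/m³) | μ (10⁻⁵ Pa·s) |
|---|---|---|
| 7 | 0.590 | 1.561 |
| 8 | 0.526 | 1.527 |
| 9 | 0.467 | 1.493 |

At 8 km, from the table: ρ = 0.526 kg/m³, μ = 1.527×10⁻⁵ Pa·s.
Re = ρ·v·c/μ = 0.526 × 128 × 3.14 / (1.527×10⁻⁵) = 1.38×10^7
Since 1.38×10^7 > 5×10^6, the flow is turbulent.

Re = 1.38×10^7 (turbulent)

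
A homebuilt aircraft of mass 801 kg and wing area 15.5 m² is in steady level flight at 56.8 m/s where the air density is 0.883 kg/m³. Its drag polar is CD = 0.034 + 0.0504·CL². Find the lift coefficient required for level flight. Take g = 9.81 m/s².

CL = 0.356

Weight W = mg = 801 × 9.81 = 7857.8 N; in level flight L = W.
q = ½ρv² = ½ × 0.883 × 56.8² = 1424 Pa.
CL = 2W/(ρv²S) = 2×7857.8/(0.883×56.8²×15.5) = 0.3559.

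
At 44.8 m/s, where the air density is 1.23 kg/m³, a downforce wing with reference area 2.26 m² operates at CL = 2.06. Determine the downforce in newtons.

L = ½ρv²S·CL = ½ × 1.23 × 44.8² × 2.26 × 2.06 = 5750 N ≈ 5.75 kN

L = 5750 N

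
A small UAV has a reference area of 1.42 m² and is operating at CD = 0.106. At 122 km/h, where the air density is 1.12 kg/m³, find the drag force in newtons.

D = 96.8 N

Convert speed: v = 122 km/h ÷ 3.6 = 33.89 m/s.
Dynamic pressure q = ½ρv² = ½ × 1.12 × 33.89² = 643.1 Pa.
D = q·S·CD = 643.1 × 1.42 × 0.106 = 96.8 N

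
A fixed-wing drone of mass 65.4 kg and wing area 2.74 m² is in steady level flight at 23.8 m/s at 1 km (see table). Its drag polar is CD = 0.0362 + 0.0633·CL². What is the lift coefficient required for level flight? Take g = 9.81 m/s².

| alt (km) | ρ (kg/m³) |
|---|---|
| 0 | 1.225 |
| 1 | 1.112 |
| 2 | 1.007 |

At 1 km, from the table: ρ = 1.112 kg/m³.
In steady level flight, lift balances weight: W = mg = 65.4 × 9.81 = 641.57 N.
Dynamic pressure q = 0.5 × 1.112 × 23.8² = 314.9 Pa.
CL = 2W/(ρv²S) = 2×641.57/(1.112×23.8²×2.74) = 0.7435.

CL = 0.743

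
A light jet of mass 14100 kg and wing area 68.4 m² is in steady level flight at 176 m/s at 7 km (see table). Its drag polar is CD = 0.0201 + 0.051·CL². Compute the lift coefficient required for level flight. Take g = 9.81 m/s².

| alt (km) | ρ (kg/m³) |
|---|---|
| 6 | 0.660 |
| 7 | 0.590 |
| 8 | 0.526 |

At 7 km, from the table: ρ = 0.590 kg/m³.
In steady level flight, lift balances weight: W = mg = 14100 × 9.81 = 1.3832×10^5 N.
q = ½ρv² = ½ × 0.59 × 176² = 9138 Pa.
Required CL = L/(qS) = 1.3832×10^5/(9138·68.4) = 0.2213.

CL = 0.221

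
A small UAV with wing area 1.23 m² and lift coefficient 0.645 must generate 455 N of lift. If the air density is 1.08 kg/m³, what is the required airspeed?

v = 32.6 m/s

L = ½ρv²S·CL ⇒ v = √(2L/(ρ·S·CL))
v = √(2 × 455 / (1.08 × 1.23 × 0.645)) = √1062 = 32.6 m/s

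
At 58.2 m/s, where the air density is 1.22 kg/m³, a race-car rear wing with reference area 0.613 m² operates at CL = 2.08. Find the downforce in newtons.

L = ½ρv²S·CL = ½ × 1.22 × 58.2² × 0.613 × 2.08 = 2630 N

L = 2630 N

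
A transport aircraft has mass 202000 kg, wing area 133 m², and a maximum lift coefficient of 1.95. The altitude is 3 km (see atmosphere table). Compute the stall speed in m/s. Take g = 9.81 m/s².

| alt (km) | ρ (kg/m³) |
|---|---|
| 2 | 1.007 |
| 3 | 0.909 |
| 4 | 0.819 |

V_stall = 130 m/s

At 3 km, from the table: ρ = 0.909 kg/m³.
Weight W = mg = 202000 × 9.81 = 1.982×10^6 N.
V_stall = √(2W/(ρ·S·CL,max)) = √(2 × 1.982×10^6 / (0.909 × 133 × 1.95))
V_stall = √16810 = 130 m/s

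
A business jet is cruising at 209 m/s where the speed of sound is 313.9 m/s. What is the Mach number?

M = v/a = 209 / 313.9 = 0.666

M = 0.666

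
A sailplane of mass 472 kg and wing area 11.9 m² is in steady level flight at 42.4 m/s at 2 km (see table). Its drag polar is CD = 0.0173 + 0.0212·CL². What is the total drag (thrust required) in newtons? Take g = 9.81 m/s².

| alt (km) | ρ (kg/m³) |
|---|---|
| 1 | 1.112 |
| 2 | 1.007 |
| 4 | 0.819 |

At 2 km, from the table: ρ = 1.007 kg/m³.
Level flight ⇒ L = W = m·g = 472 × 9.81 = 4630.3 N.
q = ½ρv² = ½ × 1.007 × 42.4² = 905.2 Pa.
Required CL = L/(qS) = 4630.3/(905.2·11.9) = 0.4299.
CD = 0.0173 + 0.0212 × 0.4299² = 0.02122.
D = q·S·CD = 905.2 × 11.9 × 0.02122 = 228.5 N

D = 229 N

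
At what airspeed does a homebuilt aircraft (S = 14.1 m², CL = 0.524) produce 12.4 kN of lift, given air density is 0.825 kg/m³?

L = ½ρv²S·CL ⇒ v = √(2L/(ρ·S·CL))
v = √(2 × 12400 / (0.825 × 14.1 × 0.524)) = √4069 = 63.8 m/s

v = 63.8 m/s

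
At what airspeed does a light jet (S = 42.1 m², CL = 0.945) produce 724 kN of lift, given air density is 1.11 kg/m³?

L = ½ρv²S·CL ⇒ v = √(2L/(ρ·S·CL))
v = √(2 × 7.24×10^5 / (1.11 × 42.1 × 0.945)) = √32790 = 181 m/s

v = 181 m/s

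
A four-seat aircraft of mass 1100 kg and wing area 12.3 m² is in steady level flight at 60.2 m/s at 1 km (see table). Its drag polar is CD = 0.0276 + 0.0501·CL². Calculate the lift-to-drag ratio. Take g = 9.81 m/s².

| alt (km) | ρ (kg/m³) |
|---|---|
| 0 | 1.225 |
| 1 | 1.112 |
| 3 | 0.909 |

At 1 km, from the table: ρ = 1.112 kg/m³.
In steady level flight, lift balances weight: W = mg = 1100 × 9.81 = 10791 N.
Dynamic pressure q = 0.5 × 1.112 × 60.2² = 2015 Pa.
CL = W/(q·S) = 10791 / (2015 × 12.3) = 0.4354.
CD = 0.0276 + 0.0501 × 0.4354² = 0.0371.
L/D = CL/CD = 0.4354 / 0.0371 = 11.7

L/D = 11.7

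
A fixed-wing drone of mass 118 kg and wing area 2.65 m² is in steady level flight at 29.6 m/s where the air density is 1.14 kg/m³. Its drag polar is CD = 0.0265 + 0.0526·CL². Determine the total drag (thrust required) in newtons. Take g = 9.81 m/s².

Weight W = mg = 118 × 9.81 = 1157.6 N; in level flight L = W.
q = ½ρv² = ½ × 1.14 × 29.6² = 499.4 Pa.
CL = W/(q·S) = 1157.6 / (499.4 × 2.65) = 0.8747.
CD = 0.0265 + 0.0526 × 0.8747² = 0.06674.
D = q·S·CD = 499.4 × 2.65 × 0.06674 = 88.33 N

D = 88.3 N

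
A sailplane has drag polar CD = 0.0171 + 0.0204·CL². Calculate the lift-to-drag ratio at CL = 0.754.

CD = 0.0171 + 0.0204 × 0.754² = 0.0287
L/D = CL/CD = 0.754 / 0.0287 = 26.3

L/D = 26.3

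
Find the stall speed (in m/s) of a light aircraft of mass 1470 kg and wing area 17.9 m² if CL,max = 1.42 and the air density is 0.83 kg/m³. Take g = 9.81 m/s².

Stall occurs when L = W at CL,max. W = mg = 1470 × 9.81 = 14420 N.
From L = ½ρV²S·CL,max = W: V_stall = √(2W/(ρSCL,max)) = √(2·14420/(0.83·17.9·1.42))
V_stall = √1367 = 37 m/s

V_stall = 37 m/s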